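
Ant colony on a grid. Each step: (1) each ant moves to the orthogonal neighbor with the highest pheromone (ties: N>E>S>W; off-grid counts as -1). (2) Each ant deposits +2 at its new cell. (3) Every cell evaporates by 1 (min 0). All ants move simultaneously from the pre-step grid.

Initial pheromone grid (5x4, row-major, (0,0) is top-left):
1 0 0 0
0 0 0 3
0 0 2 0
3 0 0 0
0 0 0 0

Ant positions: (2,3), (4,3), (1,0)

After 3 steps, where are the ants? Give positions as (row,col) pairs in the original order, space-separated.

Step 1: ant0:(2,3)->N->(1,3) | ant1:(4,3)->N->(3,3) | ant2:(1,0)->N->(0,0)
  grid max=4 at (1,3)
Step 2: ant0:(1,3)->N->(0,3) | ant1:(3,3)->N->(2,3) | ant2:(0,0)->E->(0,1)
  grid max=3 at (1,3)
Step 3: ant0:(0,3)->S->(1,3) | ant1:(2,3)->N->(1,3) | ant2:(0,1)->W->(0,0)
  grid max=6 at (1,3)

(1,3) (1,3) (0,0)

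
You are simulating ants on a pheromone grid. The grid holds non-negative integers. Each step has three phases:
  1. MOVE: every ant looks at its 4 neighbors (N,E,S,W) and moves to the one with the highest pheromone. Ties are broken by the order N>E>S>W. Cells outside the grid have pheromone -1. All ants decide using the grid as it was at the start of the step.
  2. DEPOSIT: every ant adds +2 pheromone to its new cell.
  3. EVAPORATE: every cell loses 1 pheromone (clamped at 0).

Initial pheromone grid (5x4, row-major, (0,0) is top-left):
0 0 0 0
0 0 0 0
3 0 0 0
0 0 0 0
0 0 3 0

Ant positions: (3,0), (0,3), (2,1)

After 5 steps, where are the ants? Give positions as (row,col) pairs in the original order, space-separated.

Step 1: ant0:(3,0)->N->(2,0) | ant1:(0,3)->S->(1,3) | ant2:(2,1)->W->(2,0)
  grid max=6 at (2,0)
Step 2: ant0:(2,0)->N->(1,0) | ant1:(1,3)->N->(0,3) | ant2:(2,0)->N->(1,0)
  grid max=5 at (2,0)
Step 3: ant0:(1,0)->S->(2,0) | ant1:(0,3)->S->(1,3) | ant2:(1,0)->S->(2,0)
  grid max=8 at (2,0)
Step 4: ant0:(2,0)->N->(1,0) | ant1:(1,3)->N->(0,3) | ant2:(2,0)->N->(1,0)
  grid max=7 at (2,0)
Step 5: ant0:(1,0)->S->(2,0) | ant1:(0,3)->S->(1,3) | ant2:(1,0)->S->(2,0)
  grid max=10 at (2,0)

(2,0) (1,3) (2,0)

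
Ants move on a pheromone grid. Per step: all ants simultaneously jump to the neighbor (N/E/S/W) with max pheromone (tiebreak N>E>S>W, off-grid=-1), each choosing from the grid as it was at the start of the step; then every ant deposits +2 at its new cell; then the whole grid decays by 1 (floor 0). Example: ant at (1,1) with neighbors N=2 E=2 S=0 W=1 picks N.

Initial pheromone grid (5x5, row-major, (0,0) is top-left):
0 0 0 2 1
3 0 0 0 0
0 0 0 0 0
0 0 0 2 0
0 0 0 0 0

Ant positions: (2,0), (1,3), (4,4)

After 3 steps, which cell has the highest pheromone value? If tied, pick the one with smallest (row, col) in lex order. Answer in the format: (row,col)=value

Answer: (1,0)=4

Derivation:
Step 1: ant0:(2,0)->N->(1,0) | ant1:(1,3)->N->(0,3) | ant2:(4,4)->N->(3,4)
  grid max=4 at (1,0)
Step 2: ant0:(1,0)->N->(0,0) | ant1:(0,3)->E->(0,4) | ant2:(3,4)->W->(3,3)
  grid max=3 at (1,0)
Step 3: ant0:(0,0)->S->(1,0) | ant1:(0,4)->W->(0,3) | ant2:(3,3)->N->(2,3)
  grid max=4 at (1,0)
Final grid:
  0 0 0 3 0
  4 0 0 0 0
  0 0 0 1 0
  0 0 0 1 0
  0 0 0 0 0
Max pheromone 4 at (1,0)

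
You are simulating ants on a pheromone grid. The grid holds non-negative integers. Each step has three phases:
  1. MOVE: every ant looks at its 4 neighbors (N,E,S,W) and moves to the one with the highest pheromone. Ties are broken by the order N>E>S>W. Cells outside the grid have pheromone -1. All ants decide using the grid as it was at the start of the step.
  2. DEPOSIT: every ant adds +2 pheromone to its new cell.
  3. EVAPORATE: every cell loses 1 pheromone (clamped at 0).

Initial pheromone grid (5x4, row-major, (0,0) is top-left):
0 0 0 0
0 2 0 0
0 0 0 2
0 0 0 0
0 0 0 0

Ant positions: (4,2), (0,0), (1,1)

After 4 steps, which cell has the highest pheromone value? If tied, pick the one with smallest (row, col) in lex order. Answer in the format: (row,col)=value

Step 1: ant0:(4,2)->N->(3,2) | ant1:(0,0)->E->(0,1) | ant2:(1,1)->N->(0,1)
  grid max=3 at (0,1)
Step 2: ant0:(3,2)->N->(2,2) | ant1:(0,1)->S->(1,1) | ant2:(0,1)->S->(1,1)
  grid max=4 at (1,1)
Step 3: ant0:(2,2)->N->(1,2) | ant1:(1,1)->N->(0,1) | ant2:(1,1)->N->(0,1)
  grid max=5 at (0,1)
Step 4: ant0:(1,2)->W->(1,1) | ant1:(0,1)->S->(1,1) | ant2:(0,1)->S->(1,1)
  grid max=8 at (1,1)
Final grid:
  0 4 0 0
  0 8 0 0
  0 0 0 0
  0 0 0 0
  0 0 0 0
Max pheromone 8 at (1,1)

Answer: (1,1)=8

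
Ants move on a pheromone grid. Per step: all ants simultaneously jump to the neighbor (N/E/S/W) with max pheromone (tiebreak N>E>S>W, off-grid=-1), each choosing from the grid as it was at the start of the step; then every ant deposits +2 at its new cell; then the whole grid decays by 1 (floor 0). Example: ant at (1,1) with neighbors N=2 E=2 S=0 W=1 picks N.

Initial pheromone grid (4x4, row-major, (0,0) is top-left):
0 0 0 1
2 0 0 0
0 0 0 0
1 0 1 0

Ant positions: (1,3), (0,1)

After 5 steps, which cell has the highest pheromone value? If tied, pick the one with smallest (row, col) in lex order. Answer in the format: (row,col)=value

Step 1: ant0:(1,3)->N->(0,3) | ant1:(0,1)->E->(0,2)
  grid max=2 at (0,3)
Step 2: ant0:(0,3)->W->(0,2) | ant1:(0,2)->E->(0,3)
  grid max=3 at (0,3)
Step 3: ant0:(0,2)->E->(0,3) | ant1:(0,3)->W->(0,2)
  grid max=4 at (0,3)
Step 4: ant0:(0,3)->W->(0,2) | ant1:(0,2)->E->(0,3)
  grid max=5 at (0,3)
Step 5: ant0:(0,2)->E->(0,3) | ant1:(0,3)->W->(0,2)
  grid max=6 at (0,3)
Final grid:
  0 0 5 6
  0 0 0 0
  0 0 0 0
  0 0 0 0
Max pheromone 6 at (0,3)

Answer: (0,3)=6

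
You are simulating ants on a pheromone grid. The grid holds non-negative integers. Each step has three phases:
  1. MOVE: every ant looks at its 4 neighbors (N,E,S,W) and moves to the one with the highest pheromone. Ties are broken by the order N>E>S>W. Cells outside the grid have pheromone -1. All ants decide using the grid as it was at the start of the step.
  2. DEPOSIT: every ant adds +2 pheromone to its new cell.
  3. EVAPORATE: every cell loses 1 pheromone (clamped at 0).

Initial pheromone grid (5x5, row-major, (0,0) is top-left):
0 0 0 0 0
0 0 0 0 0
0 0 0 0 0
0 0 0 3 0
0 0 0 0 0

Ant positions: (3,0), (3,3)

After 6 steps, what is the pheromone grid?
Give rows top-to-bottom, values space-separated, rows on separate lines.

After step 1: ants at (2,0),(2,3)
  0 0 0 0 0
  0 0 0 0 0
  1 0 0 1 0
  0 0 0 2 0
  0 0 0 0 0
After step 2: ants at (1,0),(3,3)
  0 0 0 0 0
  1 0 0 0 0
  0 0 0 0 0
  0 0 0 3 0
  0 0 0 0 0
After step 3: ants at (0,0),(2,3)
  1 0 0 0 0
  0 0 0 0 0
  0 0 0 1 0
  0 0 0 2 0
  0 0 0 0 0
After step 4: ants at (0,1),(3,3)
  0 1 0 0 0
  0 0 0 0 0
  0 0 0 0 0
  0 0 0 3 0
  0 0 0 0 0
After step 5: ants at (0,2),(2,3)
  0 0 1 0 0
  0 0 0 0 0
  0 0 0 1 0
  0 0 0 2 0
  0 0 0 0 0
After step 6: ants at (0,3),(3,3)
  0 0 0 1 0
  0 0 0 0 0
  0 0 0 0 0
  0 0 0 3 0
  0 0 0 0 0

0 0 0 1 0
0 0 0 0 0
0 0 0 0 0
0 0 0 3 0
0 0 0 0 0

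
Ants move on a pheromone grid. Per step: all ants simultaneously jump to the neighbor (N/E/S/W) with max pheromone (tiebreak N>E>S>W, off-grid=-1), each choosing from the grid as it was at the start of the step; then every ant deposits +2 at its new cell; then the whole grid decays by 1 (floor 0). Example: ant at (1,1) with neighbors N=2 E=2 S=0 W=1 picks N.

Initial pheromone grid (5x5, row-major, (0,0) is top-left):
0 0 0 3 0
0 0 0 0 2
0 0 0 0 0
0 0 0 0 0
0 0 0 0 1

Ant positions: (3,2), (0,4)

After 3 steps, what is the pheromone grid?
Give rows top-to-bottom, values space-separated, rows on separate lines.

After step 1: ants at (2,2),(0,3)
  0 0 0 4 0
  0 0 0 0 1
  0 0 1 0 0
  0 0 0 0 0
  0 0 0 0 0
After step 2: ants at (1,2),(0,4)
  0 0 0 3 1
  0 0 1 0 0
  0 0 0 0 0
  0 0 0 0 0
  0 0 0 0 0
After step 3: ants at (0,2),(0,3)
  0 0 1 4 0
  0 0 0 0 0
  0 0 0 0 0
  0 0 0 0 0
  0 0 0 0 0

0 0 1 4 0
0 0 0 0 0
0 0 0 0 0
0 0 0 0 0
0 0 0 0 0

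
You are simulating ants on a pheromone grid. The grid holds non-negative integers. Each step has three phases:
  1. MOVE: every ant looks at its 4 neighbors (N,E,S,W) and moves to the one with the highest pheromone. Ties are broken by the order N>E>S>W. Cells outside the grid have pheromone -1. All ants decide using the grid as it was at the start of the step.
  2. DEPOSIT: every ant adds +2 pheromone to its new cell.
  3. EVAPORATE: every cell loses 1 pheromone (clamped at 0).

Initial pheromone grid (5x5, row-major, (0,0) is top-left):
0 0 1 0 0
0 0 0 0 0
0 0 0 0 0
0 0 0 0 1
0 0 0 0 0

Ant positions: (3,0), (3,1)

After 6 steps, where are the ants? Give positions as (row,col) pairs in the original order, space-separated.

Step 1: ant0:(3,0)->N->(2,0) | ant1:(3,1)->N->(2,1)
  grid max=1 at (2,0)
Step 2: ant0:(2,0)->E->(2,1) | ant1:(2,1)->W->(2,0)
  grid max=2 at (2,0)
Step 3: ant0:(2,1)->W->(2,0) | ant1:(2,0)->E->(2,1)
  grid max=3 at (2,0)
Step 4: ant0:(2,0)->E->(2,1) | ant1:(2,1)->W->(2,0)
  grid max=4 at (2,0)
Step 5: ant0:(2,1)->W->(2,0) | ant1:(2,0)->E->(2,1)
  grid max=5 at (2,0)
Step 6: ant0:(2,0)->E->(2,1) | ant1:(2,1)->W->(2,0)
  grid max=6 at (2,0)

(2,1) (2,0)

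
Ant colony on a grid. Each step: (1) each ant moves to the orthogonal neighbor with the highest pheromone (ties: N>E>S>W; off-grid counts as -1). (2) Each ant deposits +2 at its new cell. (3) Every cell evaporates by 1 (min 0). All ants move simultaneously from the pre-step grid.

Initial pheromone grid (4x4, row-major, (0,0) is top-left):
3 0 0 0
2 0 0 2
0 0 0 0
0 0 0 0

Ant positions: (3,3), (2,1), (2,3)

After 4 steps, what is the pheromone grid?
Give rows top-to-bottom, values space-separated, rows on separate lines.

After step 1: ants at (2,3),(1,1),(1,3)
  2 0 0 0
  1 1 0 3
  0 0 0 1
  0 0 0 0
After step 2: ants at (1,3),(1,0),(2,3)
  1 0 0 0
  2 0 0 4
  0 0 0 2
  0 0 0 0
After step 3: ants at (2,3),(0,0),(1,3)
  2 0 0 0
  1 0 0 5
  0 0 0 3
  0 0 0 0
After step 4: ants at (1,3),(1,0),(2,3)
  1 0 0 0
  2 0 0 6
  0 0 0 4
  0 0 0 0

1 0 0 0
2 0 0 6
0 0 0 4
0 0 0 0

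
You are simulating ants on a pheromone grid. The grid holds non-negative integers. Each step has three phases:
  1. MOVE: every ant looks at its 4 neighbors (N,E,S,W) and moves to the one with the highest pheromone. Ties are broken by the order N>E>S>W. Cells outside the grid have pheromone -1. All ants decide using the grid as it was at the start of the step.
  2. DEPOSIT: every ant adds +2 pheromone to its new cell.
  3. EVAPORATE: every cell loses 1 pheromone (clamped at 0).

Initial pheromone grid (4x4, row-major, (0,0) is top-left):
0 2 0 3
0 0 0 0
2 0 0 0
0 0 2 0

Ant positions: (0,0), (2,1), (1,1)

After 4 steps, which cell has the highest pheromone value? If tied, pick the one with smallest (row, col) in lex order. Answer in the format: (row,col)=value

Step 1: ant0:(0,0)->E->(0,1) | ant1:(2,1)->W->(2,0) | ant2:(1,1)->N->(0,1)
  grid max=5 at (0,1)
Step 2: ant0:(0,1)->E->(0,2) | ant1:(2,0)->N->(1,0) | ant2:(0,1)->E->(0,2)
  grid max=4 at (0,1)
Step 3: ant0:(0,2)->W->(0,1) | ant1:(1,0)->S->(2,0) | ant2:(0,2)->W->(0,1)
  grid max=7 at (0,1)
Step 4: ant0:(0,1)->E->(0,2) | ant1:(2,0)->N->(1,0) | ant2:(0,1)->E->(0,2)
  grid max=6 at (0,1)
Final grid:
  0 6 5 0
  1 0 0 0
  2 0 0 0
  0 0 0 0
Max pheromone 6 at (0,1)

Answer: (0,1)=6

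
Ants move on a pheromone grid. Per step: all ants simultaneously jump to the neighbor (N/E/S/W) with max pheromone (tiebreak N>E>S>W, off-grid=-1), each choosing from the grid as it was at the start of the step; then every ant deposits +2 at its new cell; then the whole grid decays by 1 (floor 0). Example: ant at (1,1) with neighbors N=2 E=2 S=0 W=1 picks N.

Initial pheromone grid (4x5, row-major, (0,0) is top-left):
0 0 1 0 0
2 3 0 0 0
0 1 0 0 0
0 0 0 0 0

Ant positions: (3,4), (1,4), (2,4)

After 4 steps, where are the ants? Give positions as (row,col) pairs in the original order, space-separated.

Step 1: ant0:(3,4)->N->(2,4) | ant1:(1,4)->N->(0,4) | ant2:(2,4)->N->(1,4)
  grid max=2 at (1,1)
Step 2: ant0:(2,4)->N->(1,4) | ant1:(0,4)->S->(1,4) | ant2:(1,4)->N->(0,4)
  grid max=4 at (1,4)
Step 3: ant0:(1,4)->N->(0,4) | ant1:(1,4)->N->(0,4) | ant2:(0,4)->S->(1,4)
  grid max=5 at (0,4)
Step 4: ant0:(0,4)->S->(1,4) | ant1:(0,4)->S->(1,4) | ant2:(1,4)->N->(0,4)
  grid max=8 at (1,4)

(1,4) (1,4) (0,4)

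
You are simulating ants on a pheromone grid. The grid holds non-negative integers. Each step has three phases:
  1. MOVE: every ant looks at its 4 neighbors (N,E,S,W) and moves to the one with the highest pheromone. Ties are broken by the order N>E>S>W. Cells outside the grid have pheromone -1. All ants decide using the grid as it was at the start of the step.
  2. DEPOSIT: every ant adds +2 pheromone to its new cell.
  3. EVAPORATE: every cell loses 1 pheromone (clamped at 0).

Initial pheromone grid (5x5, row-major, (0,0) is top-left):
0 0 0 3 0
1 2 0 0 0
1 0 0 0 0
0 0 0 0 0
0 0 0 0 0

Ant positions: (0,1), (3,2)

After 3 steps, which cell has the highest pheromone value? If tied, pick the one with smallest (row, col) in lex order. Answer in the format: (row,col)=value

Answer: (1,1)=5

Derivation:
Step 1: ant0:(0,1)->S->(1,1) | ant1:(3,2)->N->(2,2)
  grid max=3 at (1,1)
Step 2: ant0:(1,1)->N->(0,1) | ant1:(2,2)->N->(1,2)
  grid max=2 at (1,1)
Step 3: ant0:(0,1)->S->(1,1) | ant1:(1,2)->W->(1,1)
  grid max=5 at (1,1)
Final grid:
  0 0 0 0 0
  0 5 0 0 0
  0 0 0 0 0
  0 0 0 0 0
  0 0 0 0 0
Max pheromone 5 at (1,1)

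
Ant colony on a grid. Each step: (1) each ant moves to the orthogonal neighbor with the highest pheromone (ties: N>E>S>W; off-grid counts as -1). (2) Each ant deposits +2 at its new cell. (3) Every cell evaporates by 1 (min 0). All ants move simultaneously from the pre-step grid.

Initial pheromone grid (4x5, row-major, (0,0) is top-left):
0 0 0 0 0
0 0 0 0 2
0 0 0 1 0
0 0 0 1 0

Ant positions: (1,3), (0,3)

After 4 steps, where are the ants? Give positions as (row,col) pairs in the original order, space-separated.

Step 1: ant0:(1,3)->E->(1,4) | ant1:(0,3)->E->(0,4)
  grid max=3 at (1,4)
Step 2: ant0:(1,4)->N->(0,4) | ant1:(0,4)->S->(1,4)
  grid max=4 at (1,4)
Step 3: ant0:(0,4)->S->(1,4) | ant1:(1,4)->N->(0,4)
  grid max=5 at (1,4)
Step 4: ant0:(1,4)->N->(0,4) | ant1:(0,4)->S->(1,4)
  grid max=6 at (1,4)

(0,4) (1,4)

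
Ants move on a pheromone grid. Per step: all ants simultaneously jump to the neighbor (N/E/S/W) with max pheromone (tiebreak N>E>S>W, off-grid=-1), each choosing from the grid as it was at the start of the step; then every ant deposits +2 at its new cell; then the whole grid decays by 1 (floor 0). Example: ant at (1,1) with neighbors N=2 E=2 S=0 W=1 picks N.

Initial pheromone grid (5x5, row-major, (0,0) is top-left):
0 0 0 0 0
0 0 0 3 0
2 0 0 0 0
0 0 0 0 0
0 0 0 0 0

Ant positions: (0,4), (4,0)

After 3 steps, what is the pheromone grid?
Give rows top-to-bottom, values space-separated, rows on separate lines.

After step 1: ants at (1,4),(3,0)
  0 0 0 0 0
  0 0 0 2 1
  1 0 0 0 0
  1 0 0 0 0
  0 0 0 0 0
After step 2: ants at (1,3),(2,0)
  0 0 0 0 0
  0 0 0 3 0
  2 0 0 0 0
  0 0 0 0 0
  0 0 0 0 0
After step 3: ants at (0,3),(1,0)
  0 0 0 1 0
  1 0 0 2 0
  1 0 0 0 0
  0 0 0 0 0
  0 0 0 0 0

0 0 0 1 0
1 0 0 2 0
1 0 0 0 0
0 0 0 0 0
0 0 0 0 0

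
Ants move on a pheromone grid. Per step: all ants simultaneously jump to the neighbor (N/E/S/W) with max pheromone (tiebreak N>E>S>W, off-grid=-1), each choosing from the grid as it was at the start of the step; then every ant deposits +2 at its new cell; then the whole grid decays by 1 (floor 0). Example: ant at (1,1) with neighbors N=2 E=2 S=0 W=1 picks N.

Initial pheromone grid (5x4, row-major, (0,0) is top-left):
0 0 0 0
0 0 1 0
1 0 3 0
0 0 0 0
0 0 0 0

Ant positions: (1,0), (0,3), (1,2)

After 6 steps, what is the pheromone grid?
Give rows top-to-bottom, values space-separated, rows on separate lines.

After step 1: ants at (2,0),(1,3),(2,2)
  0 0 0 0
  0 0 0 1
  2 0 4 0
  0 0 0 0
  0 0 0 0
After step 2: ants at (1,0),(0,3),(1,2)
  0 0 0 1
  1 0 1 0
  1 0 3 0
  0 0 0 0
  0 0 0 0
After step 3: ants at (2,0),(1,3),(2,2)
  0 0 0 0
  0 0 0 1
  2 0 4 0
  0 0 0 0
  0 0 0 0
After step 4: ants at (1,0),(0,3),(1,2)
  0 0 0 1
  1 0 1 0
  1 0 3 0
  0 0 0 0
  0 0 0 0
After step 5: ants at (2,0),(1,3),(2,2)
  0 0 0 0
  0 0 0 1
  2 0 4 0
  0 0 0 0
  0 0 0 0
After step 6: ants at (1,0),(0,3),(1,2)
  0 0 0 1
  1 0 1 0
  1 0 3 0
  0 0 0 0
  0 0 0 0

0 0 0 1
1 0 1 0
1 0 3 0
0 0 0 0
0 0 0 0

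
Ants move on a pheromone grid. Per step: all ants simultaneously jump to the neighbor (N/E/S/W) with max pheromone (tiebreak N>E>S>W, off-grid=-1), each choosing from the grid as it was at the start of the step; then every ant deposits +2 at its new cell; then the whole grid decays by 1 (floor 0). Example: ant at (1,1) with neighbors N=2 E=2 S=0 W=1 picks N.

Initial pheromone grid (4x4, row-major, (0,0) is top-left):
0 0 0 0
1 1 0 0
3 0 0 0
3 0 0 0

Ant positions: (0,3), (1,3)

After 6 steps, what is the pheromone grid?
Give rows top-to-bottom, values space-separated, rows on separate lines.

After step 1: ants at (1,3),(0,3)
  0 0 0 1
  0 0 0 1
  2 0 0 0
  2 0 0 0
After step 2: ants at (0,3),(1,3)
  0 0 0 2
  0 0 0 2
  1 0 0 0
  1 0 0 0
After step 3: ants at (1,3),(0,3)
  0 0 0 3
  0 0 0 3
  0 0 0 0
  0 0 0 0
After step 4: ants at (0,3),(1,3)
  0 0 0 4
  0 0 0 4
  0 0 0 0
  0 0 0 0
After step 5: ants at (1,3),(0,3)
  0 0 0 5
  0 0 0 5
  0 0 0 0
  0 0 0 0
After step 6: ants at (0,3),(1,3)
  0 0 0 6
  0 0 0 6
  0 0 0 0
  0 0 0 0

0 0 0 6
0 0 0 6
0 0 0 0
0 0 0 0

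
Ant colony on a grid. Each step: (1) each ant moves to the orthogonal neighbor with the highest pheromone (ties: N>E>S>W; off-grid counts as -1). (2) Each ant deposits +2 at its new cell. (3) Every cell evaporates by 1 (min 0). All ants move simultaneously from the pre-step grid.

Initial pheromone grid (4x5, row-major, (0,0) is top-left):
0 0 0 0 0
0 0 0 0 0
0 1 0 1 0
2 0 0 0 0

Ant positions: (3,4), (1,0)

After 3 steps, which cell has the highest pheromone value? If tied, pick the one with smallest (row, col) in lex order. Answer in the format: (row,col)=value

Answer: (0,2)=1

Derivation:
Step 1: ant0:(3,4)->N->(2,4) | ant1:(1,0)->N->(0,0)
  grid max=1 at (0,0)
Step 2: ant0:(2,4)->N->(1,4) | ant1:(0,0)->E->(0,1)
  grid max=1 at (0,1)
Step 3: ant0:(1,4)->N->(0,4) | ant1:(0,1)->E->(0,2)
  grid max=1 at (0,2)
Final grid:
  0 0 1 0 1
  0 0 0 0 0
  0 0 0 0 0
  0 0 0 0 0
Max pheromone 1 at (0,2)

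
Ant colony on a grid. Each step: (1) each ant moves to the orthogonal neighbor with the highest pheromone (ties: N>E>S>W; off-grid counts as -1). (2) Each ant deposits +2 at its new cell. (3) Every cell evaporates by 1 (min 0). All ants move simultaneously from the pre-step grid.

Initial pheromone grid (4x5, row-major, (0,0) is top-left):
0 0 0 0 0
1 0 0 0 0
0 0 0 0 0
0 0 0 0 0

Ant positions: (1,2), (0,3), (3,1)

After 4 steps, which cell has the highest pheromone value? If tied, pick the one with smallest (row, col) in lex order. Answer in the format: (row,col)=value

Step 1: ant0:(1,2)->N->(0,2) | ant1:(0,3)->E->(0,4) | ant2:(3,1)->N->(2,1)
  grid max=1 at (0,2)
Step 2: ant0:(0,2)->E->(0,3) | ant1:(0,4)->S->(1,4) | ant2:(2,1)->N->(1,1)
  grid max=1 at (0,3)
Step 3: ant0:(0,3)->E->(0,4) | ant1:(1,4)->N->(0,4) | ant2:(1,1)->N->(0,1)
  grid max=3 at (0,4)
Step 4: ant0:(0,4)->S->(1,4) | ant1:(0,4)->S->(1,4) | ant2:(0,1)->E->(0,2)
  grid max=3 at (1,4)
Final grid:
  0 0 1 0 2
  0 0 0 0 3
  0 0 0 0 0
  0 0 0 0 0
Max pheromone 3 at (1,4)

Answer: (1,4)=3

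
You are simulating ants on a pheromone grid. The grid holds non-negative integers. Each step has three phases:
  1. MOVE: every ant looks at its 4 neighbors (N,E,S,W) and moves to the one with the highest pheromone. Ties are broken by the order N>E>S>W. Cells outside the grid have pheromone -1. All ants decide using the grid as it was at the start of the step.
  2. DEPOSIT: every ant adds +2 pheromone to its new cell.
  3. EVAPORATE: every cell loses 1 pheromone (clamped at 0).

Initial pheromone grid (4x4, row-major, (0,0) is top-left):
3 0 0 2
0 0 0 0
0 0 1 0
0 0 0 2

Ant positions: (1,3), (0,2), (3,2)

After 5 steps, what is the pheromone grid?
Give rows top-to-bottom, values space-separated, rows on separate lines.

After step 1: ants at (0,3),(0,3),(3,3)
  2 0 0 5
  0 0 0 0
  0 0 0 0
  0 0 0 3
After step 2: ants at (1,3),(1,3),(2,3)
  1 0 0 4
  0 0 0 3
  0 0 0 1
  0 0 0 2
After step 3: ants at (0,3),(0,3),(1,3)
  0 0 0 7
  0 0 0 4
  0 0 0 0
  0 0 0 1
After step 4: ants at (1,3),(1,3),(0,3)
  0 0 0 8
  0 0 0 7
  0 0 0 0
  0 0 0 0
After step 5: ants at (0,3),(0,3),(1,3)
  0 0 0 11
  0 0 0 8
  0 0 0 0
  0 0 0 0

0 0 0 11
0 0 0 8
0 0 0 0
0 0 0 0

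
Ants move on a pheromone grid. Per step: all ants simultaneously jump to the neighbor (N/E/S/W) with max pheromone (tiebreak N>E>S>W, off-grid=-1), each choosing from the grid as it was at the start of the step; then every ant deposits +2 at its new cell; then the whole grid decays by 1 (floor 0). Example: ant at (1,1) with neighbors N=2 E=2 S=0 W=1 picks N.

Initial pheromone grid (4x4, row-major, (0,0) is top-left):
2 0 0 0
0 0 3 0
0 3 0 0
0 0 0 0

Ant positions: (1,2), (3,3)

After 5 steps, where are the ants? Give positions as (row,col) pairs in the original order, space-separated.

Step 1: ant0:(1,2)->N->(0,2) | ant1:(3,3)->N->(2,3)
  grid max=2 at (1,2)
Step 2: ant0:(0,2)->S->(1,2) | ant1:(2,3)->N->(1,3)
  grid max=3 at (1,2)
Step 3: ant0:(1,2)->E->(1,3) | ant1:(1,3)->W->(1,2)
  grid max=4 at (1,2)
Step 4: ant0:(1,3)->W->(1,2) | ant1:(1,2)->E->(1,3)
  grid max=5 at (1,2)
Step 5: ant0:(1,2)->E->(1,3) | ant1:(1,3)->W->(1,2)
  grid max=6 at (1,2)

(1,3) (1,2)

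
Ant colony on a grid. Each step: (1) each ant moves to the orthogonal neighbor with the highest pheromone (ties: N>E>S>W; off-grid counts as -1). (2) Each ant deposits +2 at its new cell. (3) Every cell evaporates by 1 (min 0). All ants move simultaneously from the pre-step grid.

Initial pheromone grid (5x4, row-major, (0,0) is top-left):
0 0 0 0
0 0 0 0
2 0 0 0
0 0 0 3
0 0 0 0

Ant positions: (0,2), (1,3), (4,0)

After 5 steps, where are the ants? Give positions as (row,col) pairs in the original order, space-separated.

Step 1: ant0:(0,2)->E->(0,3) | ant1:(1,3)->N->(0,3) | ant2:(4,0)->N->(3,0)
  grid max=3 at (0,3)
Step 2: ant0:(0,3)->S->(1,3) | ant1:(0,3)->S->(1,3) | ant2:(3,0)->N->(2,0)
  grid max=3 at (1,3)
Step 3: ant0:(1,3)->N->(0,3) | ant1:(1,3)->N->(0,3) | ant2:(2,0)->N->(1,0)
  grid max=5 at (0,3)
Step 4: ant0:(0,3)->S->(1,3) | ant1:(0,3)->S->(1,3) | ant2:(1,0)->S->(2,0)
  grid max=5 at (1,3)
Step 5: ant0:(1,3)->N->(0,3) | ant1:(1,3)->N->(0,3) | ant2:(2,0)->N->(1,0)
  grid max=7 at (0,3)

(0,3) (0,3) (1,0)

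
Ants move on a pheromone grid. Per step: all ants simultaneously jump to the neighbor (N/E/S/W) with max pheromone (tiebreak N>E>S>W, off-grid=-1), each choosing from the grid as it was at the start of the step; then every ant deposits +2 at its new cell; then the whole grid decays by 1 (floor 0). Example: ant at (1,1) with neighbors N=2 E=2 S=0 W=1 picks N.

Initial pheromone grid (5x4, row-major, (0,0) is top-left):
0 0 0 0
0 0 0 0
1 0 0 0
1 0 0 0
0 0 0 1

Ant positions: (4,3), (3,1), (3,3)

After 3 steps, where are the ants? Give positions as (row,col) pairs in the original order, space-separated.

Step 1: ant0:(4,3)->N->(3,3) | ant1:(3,1)->W->(3,0) | ant2:(3,3)->S->(4,3)
  grid max=2 at (3,0)
Step 2: ant0:(3,3)->S->(4,3) | ant1:(3,0)->N->(2,0) | ant2:(4,3)->N->(3,3)
  grid max=3 at (4,3)
Step 3: ant0:(4,3)->N->(3,3) | ant1:(2,0)->S->(3,0) | ant2:(3,3)->S->(4,3)
  grid max=4 at (4,3)

(3,3) (3,0) (4,3)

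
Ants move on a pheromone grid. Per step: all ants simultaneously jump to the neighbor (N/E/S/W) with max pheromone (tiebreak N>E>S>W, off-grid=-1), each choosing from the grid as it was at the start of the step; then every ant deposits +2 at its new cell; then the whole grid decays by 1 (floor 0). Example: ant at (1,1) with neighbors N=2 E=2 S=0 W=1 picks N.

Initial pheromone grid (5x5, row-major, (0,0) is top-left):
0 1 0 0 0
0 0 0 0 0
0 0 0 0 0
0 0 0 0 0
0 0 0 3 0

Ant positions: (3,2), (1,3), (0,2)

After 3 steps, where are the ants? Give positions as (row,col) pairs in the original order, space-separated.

Step 1: ant0:(3,2)->N->(2,2) | ant1:(1,3)->N->(0,3) | ant2:(0,2)->W->(0,1)
  grid max=2 at (0,1)
Step 2: ant0:(2,2)->N->(1,2) | ant1:(0,3)->E->(0,4) | ant2:(0,1)->E->(0,2)
  grid max=1 at (0,1)
Step 3: ant0:(1,2)->N->(0,2) | ant1:(0,4)->S->(1,4) | ant2:(0,2)->S->(1,2)
  grid max=2 at (0,2)

(0,2) (1,4) (1,2)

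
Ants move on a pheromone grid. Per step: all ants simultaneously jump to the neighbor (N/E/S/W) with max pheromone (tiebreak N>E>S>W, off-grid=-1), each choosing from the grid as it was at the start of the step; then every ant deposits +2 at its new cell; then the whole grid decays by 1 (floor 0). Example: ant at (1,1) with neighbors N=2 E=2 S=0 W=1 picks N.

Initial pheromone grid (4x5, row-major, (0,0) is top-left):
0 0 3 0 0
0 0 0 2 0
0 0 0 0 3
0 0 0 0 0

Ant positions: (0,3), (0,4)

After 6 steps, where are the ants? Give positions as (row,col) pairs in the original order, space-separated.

Step 1: ant0:(0,3)->W->(0,2) | ant1:(0,4)->S->(1,4)
  grid max=4 at (0,2)
Step 2: ant0:(0,2)->E->(0,3) | ant1:(1,4)->S->(2,4)
  grid max=3 at (0,2)
Step 3: ant0:(0,3)->W->(0,2) | ant1:(2,4)->N->(1,4)
  grid max=4 at (0,2)
Step 4: ant0:(0,2)->E->(0,3) | ant1:(1,4)->S->(2,4)
  grid max=3 at (0,2)
Step 5: ant0:(0,3)->W->(0,2) | ant1:(2,4)->N->(1,4)
  grid max=4 at (0,2)
Step 6: ant0:(0,2)->E->(0,3) | ant1:(1,4)->S->(2,4)
  grid max=3 at (0,2)

(0,3) (2,4)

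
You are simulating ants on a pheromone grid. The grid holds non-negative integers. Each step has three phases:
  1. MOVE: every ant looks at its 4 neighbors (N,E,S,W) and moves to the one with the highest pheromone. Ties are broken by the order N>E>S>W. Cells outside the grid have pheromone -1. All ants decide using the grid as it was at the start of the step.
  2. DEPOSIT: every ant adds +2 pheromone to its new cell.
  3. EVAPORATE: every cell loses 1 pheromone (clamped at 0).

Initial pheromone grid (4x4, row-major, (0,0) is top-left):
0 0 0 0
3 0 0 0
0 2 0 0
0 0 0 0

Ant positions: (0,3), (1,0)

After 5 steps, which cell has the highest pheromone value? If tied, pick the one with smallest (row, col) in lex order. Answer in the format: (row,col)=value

Step 1: ant0:(0,3)->S->(1,3) | ant1:(1,0)->N->(0,0)
  grid max=2 at (1,0)
Step 2: ant0:(1,3)->N->(0,3) | ant1:(0,0)->S->(1,0)
  grid max=3 at (1,0)
Step 3: ant0:(0,3)->S->(1,3) | ant1:(1,0)->N->(0,0)
  grid max=2 at (1,0)
Step 4: ant0:(1,3)->N->(0,3) | ant1:(0,0)->S->(1,0)
  grid max=3 at (1,0)
Step 5: ant0:(0,3)->S->(1,3) | ant1:(1,0)->N->(0,0)
  grid max=2 at (1,0)
Final grid:
  1 0 0 0
  2 0 0 1
  0 0 0 0
  0 0 0 0
Max pheromone 2 at (1,0)

Answer: (1,0)=2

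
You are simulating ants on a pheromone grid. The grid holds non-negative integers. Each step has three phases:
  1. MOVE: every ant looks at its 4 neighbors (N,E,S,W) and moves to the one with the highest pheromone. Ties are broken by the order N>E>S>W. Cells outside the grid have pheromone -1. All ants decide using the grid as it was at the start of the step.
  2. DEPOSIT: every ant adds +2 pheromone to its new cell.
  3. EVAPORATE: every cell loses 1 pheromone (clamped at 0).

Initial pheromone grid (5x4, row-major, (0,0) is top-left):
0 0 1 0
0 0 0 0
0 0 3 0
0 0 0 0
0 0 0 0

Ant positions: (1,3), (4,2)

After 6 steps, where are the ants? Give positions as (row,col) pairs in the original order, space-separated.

Step 1: ant0:(1,3)->N->(0,3) | ant1:(4,2)->N->(3,2)
  grid max=2 at (2,2)
Step 2: ant0:(0,3)->S->(1,3) | ant1:(3,2)->N->(2,2)
  grid max=3 at (2,2)
Step 3: ant0:(1,3)->N->(0,3) | ant1:(2,2)->N->(1,2)
  grid max=2 at (2,2)
Step 4: ant0:(0,3)->S->(1,3) | ant1:(1,2)->S->(2,2)
  grid max=3 at (2,2)
Step 5: ant0:(1,3)->N->(0,3) | ant1:(2,2)->N->(1,2)
  grid max=2 at (2,2)
Step 6: ant0:(0,3)->S->(1,3) | ant1:(1,2)->S->(2,2)
  grid max=3 at (2,2)

(1,3) (2,2)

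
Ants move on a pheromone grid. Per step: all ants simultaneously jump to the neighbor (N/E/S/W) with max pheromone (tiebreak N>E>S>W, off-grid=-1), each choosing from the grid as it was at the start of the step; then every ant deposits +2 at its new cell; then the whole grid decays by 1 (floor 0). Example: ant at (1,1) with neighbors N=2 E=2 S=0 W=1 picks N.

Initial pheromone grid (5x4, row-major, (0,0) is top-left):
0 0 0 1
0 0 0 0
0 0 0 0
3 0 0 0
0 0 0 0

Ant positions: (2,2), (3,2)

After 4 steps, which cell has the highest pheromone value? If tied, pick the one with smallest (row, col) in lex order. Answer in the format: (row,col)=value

Step 1: ant0:(2,2)->N->(1,2) | ant1:(3,2)->N->(2,2)
  grid max=2 at (3,0)
Step 2: ant0:(1,2)->S->(2,2) | ant1:(2,2)->N->(1,2)
  grid max=2 at (1,2)
Step 3: ant0:(2,2)->N->(1,2) | ant1:(1,2)->S->(2,2)
  grid max=3 at (1,2)
Step 4: ant0:(1,2)->S->(2,2) | ant1:(2,2)->N->(1,2)
  grid max=4 at (1,2)
Final grid:
  0 0 0 0
  0 0 4 0
  0 0 4 0
  0 0 0 0
  0 0 0 0
Max pheromone 4 at (1,2)

Answer: (1,2)=4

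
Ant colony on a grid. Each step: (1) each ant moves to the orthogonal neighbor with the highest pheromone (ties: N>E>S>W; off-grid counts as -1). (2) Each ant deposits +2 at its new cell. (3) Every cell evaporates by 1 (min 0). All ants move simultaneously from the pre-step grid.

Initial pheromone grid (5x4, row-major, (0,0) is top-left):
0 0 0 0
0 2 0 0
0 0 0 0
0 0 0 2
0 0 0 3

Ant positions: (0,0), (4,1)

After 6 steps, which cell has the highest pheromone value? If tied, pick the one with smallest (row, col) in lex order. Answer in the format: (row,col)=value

Answer: (1,1)=6

Derivation:
Step 1: ant0:(0,0)->E->(0,1) | ant1:(4,1)->N->(3,1)
  grid max=2 at (4,3)
Step 2: ant0:(0,1)->S->(1,1) | ant1:(3,1)->N->(2,1)
  grid max=2 at (1,1)
Step 3: ant0:(1,1)->S->(2,1) | ant1:(2,1)->N->(1,1)
  grid max=3 at (1,1)
Step 4: ant0:(2,1)->N->(1,1) | ant1:(1,1)->S->(2,1)
  grid max=4 at (1,1)
Step 5: ant0:(1,1)->S->(2,1) | ant1:(2,1)->N->(1,1)
  grid max=5 at (1,1)
Step 6: ant0:(2,1)->N->(1,1) | ant1:(1,1)->S->(2,1)
  grid max=6 at (1,1)
Final grid:
  0 0 0 0
  0 6 0 0
  0 5 0 0
  0 0 0 0
  0 0 0 0
Max pheromone 6 at (1,1)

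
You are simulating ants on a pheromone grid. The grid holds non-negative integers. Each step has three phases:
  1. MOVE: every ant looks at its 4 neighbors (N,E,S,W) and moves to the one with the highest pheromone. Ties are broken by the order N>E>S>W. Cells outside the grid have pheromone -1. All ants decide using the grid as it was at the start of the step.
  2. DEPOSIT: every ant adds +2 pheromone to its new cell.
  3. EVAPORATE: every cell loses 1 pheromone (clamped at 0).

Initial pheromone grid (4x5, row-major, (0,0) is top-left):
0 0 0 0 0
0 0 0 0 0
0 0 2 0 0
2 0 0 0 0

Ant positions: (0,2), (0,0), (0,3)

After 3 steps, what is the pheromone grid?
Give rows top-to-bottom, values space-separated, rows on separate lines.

After step 1: ants at (0,3),(0,1),(0,4)
  0 1 0 1 1
  0 0 0 0 0
  0 0 1 0 0
  1 0 0 0 0
After step 2: ants at (0,4),(0,2),(0,3)
  0 0 1 2 2
  0 0 0 0 0
  0 0 0 0 0
  0 0 0 0 0
After step 3: ants at (0,3),(0,3),(0,4)
  0 0 0 5 3
  0 0 0 0 0
  0 0 0 0 0
  0 0 0 0 0

0 0 0 5 3
0 0 0 0 0
0 0 0 0 0
0 0 0 0 0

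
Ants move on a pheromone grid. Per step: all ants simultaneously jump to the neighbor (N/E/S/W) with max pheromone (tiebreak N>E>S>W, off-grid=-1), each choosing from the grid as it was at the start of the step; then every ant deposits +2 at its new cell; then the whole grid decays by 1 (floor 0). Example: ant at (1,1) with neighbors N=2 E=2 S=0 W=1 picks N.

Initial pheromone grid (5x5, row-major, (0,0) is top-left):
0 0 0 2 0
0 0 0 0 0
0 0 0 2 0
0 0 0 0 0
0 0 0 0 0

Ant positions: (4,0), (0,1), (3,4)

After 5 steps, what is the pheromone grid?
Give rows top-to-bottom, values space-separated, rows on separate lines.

After step 1: ants at (3,0),(0,2),(2,4)
  0 0 1 1 0
  0 0 0 0 0
  0 0 0 1 1
  1 0 0 0 0
  0 0 0 0 0
After step 2: ants at (2,0),(0,3),(2,3)
  0 0 0 2 0
  0 0 0 0 0
  1 0 0 2 0
  0 0 0 0 0
  0 0 0 0 0
After step 3: ants at (1,0),(0,4),(1,3)
  0 0 0 1 1
  1 0 0 1 0
  0 0 0 1 0
  0 0 0 0 0
  0 0 0 0 0
After step 4: ants at (0,0),(0,3),(0,3)
  1 0 0 4 0
  0 0 0 0 0
  0 0 0 0 0
  0 0 0 0 0
  0 0 0 0 0
After step 5: ants at (0,1),(0,4),(0,4)
  0 1 0 3 3
  0 0 0 0 0
  0 0 0 0 0
  0 0 0 0 0
  0 0 0 0 0

0 1 0 3 3
0 0 0 0 0
0 0 0 0 0
0 0 0 0 0
0 0 0 0 0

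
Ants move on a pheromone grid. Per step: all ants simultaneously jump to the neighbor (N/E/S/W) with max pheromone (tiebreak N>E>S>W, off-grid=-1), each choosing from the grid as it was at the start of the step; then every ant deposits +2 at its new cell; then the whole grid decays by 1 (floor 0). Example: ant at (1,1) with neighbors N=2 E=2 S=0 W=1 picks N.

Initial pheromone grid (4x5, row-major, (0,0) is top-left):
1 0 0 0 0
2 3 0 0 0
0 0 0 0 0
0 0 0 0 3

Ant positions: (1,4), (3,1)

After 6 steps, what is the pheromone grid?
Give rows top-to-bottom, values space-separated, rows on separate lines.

After step 1: ants at (0,4),(2,1)
  0 0 0 0 1
  1 2 0 0 0
  0 1 0 0 0
  0 0 0 0 2
After step 2: ants at (1,4),(1,1)
  0 0 0 0 0
  0 3 0 0 1
  0 0 0 0 0
  0 0 0 0 1
After step 3: ants at (0,4),(0,1)
  0 1 0 0 1
  0 2 0 0 0
  0 0 0 0 0
  0 0 0 0 0
After step 4: ants at (1,4),(1,1)
  0 0 0 0 0
  0 3 0 0 1
  0 0 0 0 0
  0 0 0 0 0
After step 5: ants at (0,4),(0,1)
  0 1 0 0 1
  0 2 0 0 0
  0 0 0 0 0
  0 0 0 0 0
After step 6: ants at (1,4),(1,1)
  0 0 0 0 0
  0 3 0 0 1
  0 0 0 0 0
  0 0 0 0 0

0 0 0 0 0
0 3 0 0 1
0 0 0 0 0
0 0 0 0 0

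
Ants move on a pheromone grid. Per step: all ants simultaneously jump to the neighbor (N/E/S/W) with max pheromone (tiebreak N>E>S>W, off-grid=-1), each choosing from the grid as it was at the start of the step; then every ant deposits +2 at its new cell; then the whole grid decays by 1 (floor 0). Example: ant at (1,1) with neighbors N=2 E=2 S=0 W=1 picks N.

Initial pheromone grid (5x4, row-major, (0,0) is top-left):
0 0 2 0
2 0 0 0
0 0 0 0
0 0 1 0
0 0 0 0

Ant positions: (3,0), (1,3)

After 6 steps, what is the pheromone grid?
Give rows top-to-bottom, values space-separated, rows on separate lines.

After step 1: ants at (2,0),(0,3)
  0 0 1 1
  1 0 0 0
  1 0 0 0
  0 0 0 0
  0 0 0 0
After step 2: ants at (1,0),(0,2)
  0 0 2 0
  2 0 0 0
  0 0 0 0
  0 0 0 0
  0 0 0 0
After step 3: ants at (0,0),(0,3)
  1 0 1 1
  1 0 0 0
  0 0 0 0
  0 0 0 0
  0 0 0 0
After step 4: ants at (1,0),(0,2)
  0 0 2 0
  2 0 0 0
  0 0 0 0
  0 0 0 0
  0 0 0 0
After step 5: ants at (0,0),(0,3)
  1 0 1 1
  1 0 0 0
  0 0 0 0
  0 0 0 0
  0 0 0 0
After step 6: ants at (1,0),(0,2)
  0 0 2 0
  2 0 0 0
  0 0 0 0
  0 0 0 0
  0 0 0 0

0 0 2 0
2 0 0 0
0 0 0 0
0 0 0 0
0 0 0 0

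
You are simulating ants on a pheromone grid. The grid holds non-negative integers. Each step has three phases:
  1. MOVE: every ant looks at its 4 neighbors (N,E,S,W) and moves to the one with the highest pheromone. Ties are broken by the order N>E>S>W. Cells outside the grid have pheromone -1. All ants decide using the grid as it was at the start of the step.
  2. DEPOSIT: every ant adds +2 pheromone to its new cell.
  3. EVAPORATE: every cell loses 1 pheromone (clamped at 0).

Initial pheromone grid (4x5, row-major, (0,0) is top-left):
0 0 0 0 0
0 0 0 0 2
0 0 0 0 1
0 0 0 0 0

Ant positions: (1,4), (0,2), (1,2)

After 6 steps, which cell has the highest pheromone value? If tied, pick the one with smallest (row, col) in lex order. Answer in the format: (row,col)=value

Answer: (0,2)=6

Derivation:
Step 1: ant0:(1,4)->S->(2,4) | ant1:(0,2)->E->(0,3) | ant2:(1,2)->N->(0,2)
  grid max=2 at (2,4)
Step 2: ant0:(2,4)->N->(1,4) | ant1:(0,3)->W->(0,2) | ant2:(0,2)->E->(0,3)
  grid max=2 at (0,2)
Step 3: ant0:(1,4)->S->(2,4) | ant1:(0,2)->E->(0,3) | ant2:(0,3)->W->(0,2)
  grid max=3 at (0,2)
Step 4: ant0:(2,4)->N->(1,4) | ant1:(0,3)->W->(0,2) | ant2:(0,2)->E->(0,3)
  grid max=4 at (0,2)
Step 5: ant0:(1,4)->S->(2,4) | ant1:(0,2)->E->(0,3) | ant2:(0,3)->W->(0,2)
  grid max=5 at (0,2)
Step 6: ant0:(2,4)->N->(1,4) | ant1:(0,3)->W->(0,2) | ant2:(0,2)->E->(0,3)
  grid max=6 at (0,2)
Final grid:
  0 0 6 6 0
  0 0 0 0 2
  0 0 0 0 1
  0 0 0 0 0
Max pheromone 6 at (0,2)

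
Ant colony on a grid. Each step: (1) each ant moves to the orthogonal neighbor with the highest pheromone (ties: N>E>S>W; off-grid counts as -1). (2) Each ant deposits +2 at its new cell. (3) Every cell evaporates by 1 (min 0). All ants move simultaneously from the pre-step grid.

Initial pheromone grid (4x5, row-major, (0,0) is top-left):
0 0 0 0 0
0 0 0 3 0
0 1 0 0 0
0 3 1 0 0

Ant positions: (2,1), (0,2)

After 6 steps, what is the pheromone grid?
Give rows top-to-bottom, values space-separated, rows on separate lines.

After step 1: ants at (3,1),(0,3)
  0 0 0 1 0
  0 0 0 2 0
  0 0 0 0 0
  0 4 0 0 0
After step 2: ants at (2,1),(1,3)
  0 0 0 0 0
  0 0 0 3 0
  0 1 0 0 0
  0 3 0 0 0
After step 3: ants at (3,1),(0,3)
  0 0 0 1 0
  0 0 0 2 0
  0 0 0 0 0
  0 4 0 0 0
After step 4: ants at (2,1),(1,3)
  0 0 0 0 0
  0 0 0 3 0
  0 1 0 0 0
  0 3 0 0 0
After step 5: ants at (3,1),(0,3)
  0 0 0 1 0
  0 0 0 2 0
  0 0 0 0 0
  0 4 0 0 0
After step 6: ants at (2,1),(1,3)
  0 0 0 0 0
  0 0 0 3 0
  0 1 0 0 0
  0 3 0 0 0

0 0 0 0 0
0 0 0 3 0
0 1 0 0 0
0 3 0 0 0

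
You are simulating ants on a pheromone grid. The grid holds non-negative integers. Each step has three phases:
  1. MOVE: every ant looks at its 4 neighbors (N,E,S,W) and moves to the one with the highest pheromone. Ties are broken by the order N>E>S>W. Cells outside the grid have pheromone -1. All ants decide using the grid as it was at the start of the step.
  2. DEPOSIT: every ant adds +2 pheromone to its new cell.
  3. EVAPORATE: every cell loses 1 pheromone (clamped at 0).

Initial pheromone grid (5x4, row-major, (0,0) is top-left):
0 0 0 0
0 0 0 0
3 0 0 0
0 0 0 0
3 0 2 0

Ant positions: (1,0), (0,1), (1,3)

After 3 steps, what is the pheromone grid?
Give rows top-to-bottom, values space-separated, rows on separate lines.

After step 1: ants at (2,0),(0,2),(0,3)
  0 0 1 1
  0 0 0 0
  4 0 0 0
  0 0 0 0
  2 0 1 0
After step 2: ants at (1,0),(0,3),(0,2)
  0 0 2 2
  1 0 0 0
  3 0 0 0
  0 0 0 0
  1 0 0 0
After step 3: ants at (2,0),(0,2),(0,3)
  0 0 3 3
  0 0 0 0
  4 0 0 0
  0 0 0 0
  0 0 0 0

0 0 3 3
0 0 0 0
4 0 0 0
0 0 0 0
0 0 0 0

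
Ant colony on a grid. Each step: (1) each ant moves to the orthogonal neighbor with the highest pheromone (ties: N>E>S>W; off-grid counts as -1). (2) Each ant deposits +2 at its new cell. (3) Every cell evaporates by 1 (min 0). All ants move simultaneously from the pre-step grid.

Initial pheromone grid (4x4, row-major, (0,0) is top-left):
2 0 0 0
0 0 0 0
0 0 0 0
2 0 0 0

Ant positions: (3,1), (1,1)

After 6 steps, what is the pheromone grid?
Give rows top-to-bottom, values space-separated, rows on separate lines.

After step 1: ants at (3,0),(0,1)
  1 1 0 0
  0 0 0 0
  0 0 0 0
  3 0 0 0
After step 2: ants at (2,0),(0,0)
  2 0 0 0
  0 0 0 0
  1 0 0 0
  2 0 0 0
After step 3: ants at (3,0),(0,1)
  1 1 0 0
  0 0 0 0
  0 0 0 0
  3 0 0 0
After step 4: ants at (2,0),(0,0)
  2 0 0 0
  0 0 0 0
  1 0 0 0
  2 0 0 0
After step 5: ants at (3,0),(0,1)
  1 1 0 0
  0 0 0 0
  0 0 0 0
  3 0 0 0
After step 6: ants at (2,0),(0,0)
  2 0 0 0
  0 0 0 0
  1 0 0 0
  2 0 0 0

2 0 0 0
0 0 0 0
1 0 0 0
2 0 0 0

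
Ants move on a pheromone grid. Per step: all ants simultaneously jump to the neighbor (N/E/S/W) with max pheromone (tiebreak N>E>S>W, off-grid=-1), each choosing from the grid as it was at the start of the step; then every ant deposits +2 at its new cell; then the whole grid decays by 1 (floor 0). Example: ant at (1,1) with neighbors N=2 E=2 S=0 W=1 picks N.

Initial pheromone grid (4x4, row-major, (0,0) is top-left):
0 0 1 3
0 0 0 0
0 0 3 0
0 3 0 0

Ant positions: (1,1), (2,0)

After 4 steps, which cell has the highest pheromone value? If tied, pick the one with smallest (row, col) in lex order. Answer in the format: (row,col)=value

Step 1: ant0:(1,1)->N->(0,1) | ant1:(2,0)->N->(1,0)
  grid max=2 at (0,3)
Step 2: ant0:(0,1)->E->(0,2) | ant1:(1,0)->N->(0,0)
  grid max=1 at (0,0)
Step 3: ant0:(0,2)->E->(0,3) | ant1:(0,0)->E->(0,1)
  grid max=2 at (0,3)
Step 4: ant0:(0,3)->S->(1,3) | ant1:(0,1)->E->(0,2)
  grid max=1 at (0,2)
Final grid:
  0 0 1 1
  0 0 0 1
  0 0 0 0
  0 0 0 0
Max pheromone 1 at (0,2)

Answer: (0,2)=1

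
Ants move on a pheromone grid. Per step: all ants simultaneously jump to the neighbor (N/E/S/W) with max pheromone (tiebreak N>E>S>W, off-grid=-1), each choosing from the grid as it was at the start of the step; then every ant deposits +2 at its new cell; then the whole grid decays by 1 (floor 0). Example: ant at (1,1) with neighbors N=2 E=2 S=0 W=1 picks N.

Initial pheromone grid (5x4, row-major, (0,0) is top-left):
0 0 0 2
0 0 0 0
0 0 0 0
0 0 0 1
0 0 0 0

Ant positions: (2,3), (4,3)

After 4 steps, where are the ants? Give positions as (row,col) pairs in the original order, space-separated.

Step 1: ant0:(2,3)->S->(3,3) | ant1:(4,3)->N->(3,3)
  grid max=4 at (3,3)
Step 2: ant0:(3,3)->N->(2,3) | ant1:(3,3)->N->(2,3)
  grid max=3 at (2,3)
Step 3: ant0:(2,3)->S->(3,3) | ant1:(2,3)->S->(3,3)
  grid max=6 at (3,3)
Step 4: ant0:(3,3)->N->(2,3) | ant1:(3,3)->N->(2,3)
  grid max=5 at (2,3)

(2,3) (2,3)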